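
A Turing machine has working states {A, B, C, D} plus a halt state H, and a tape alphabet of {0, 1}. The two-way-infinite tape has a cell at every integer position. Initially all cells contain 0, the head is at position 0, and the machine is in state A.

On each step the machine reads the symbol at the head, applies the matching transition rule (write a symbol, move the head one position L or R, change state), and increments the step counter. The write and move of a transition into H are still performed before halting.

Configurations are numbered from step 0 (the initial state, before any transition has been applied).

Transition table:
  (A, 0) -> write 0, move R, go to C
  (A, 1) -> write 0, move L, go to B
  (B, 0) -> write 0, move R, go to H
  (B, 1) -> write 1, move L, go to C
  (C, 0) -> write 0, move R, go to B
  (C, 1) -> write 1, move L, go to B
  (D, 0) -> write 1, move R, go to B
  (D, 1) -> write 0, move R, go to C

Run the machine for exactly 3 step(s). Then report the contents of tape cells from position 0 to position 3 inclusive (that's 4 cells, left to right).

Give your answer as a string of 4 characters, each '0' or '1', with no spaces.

Answer: 0000

Derivation:
Step 1: in state A at pos 0, read 0 -> (A,0)->write 0,move R,goto C. Now: state=C, head=1, tape[-1..2]=0000 (head:   ^)
Step 2: in state C at pos 1, read 0 -> (C,0)->write 0,move R,goto B. Now: state=B, head=2, tape[-1..3]=00000 (head:    ^)
Step 3: in state B at pos 2, read 0 -> (B,0)->write 0,move R,goto H. Now: state=H, head=3, tape[-1..4]=000000 (head:     ^)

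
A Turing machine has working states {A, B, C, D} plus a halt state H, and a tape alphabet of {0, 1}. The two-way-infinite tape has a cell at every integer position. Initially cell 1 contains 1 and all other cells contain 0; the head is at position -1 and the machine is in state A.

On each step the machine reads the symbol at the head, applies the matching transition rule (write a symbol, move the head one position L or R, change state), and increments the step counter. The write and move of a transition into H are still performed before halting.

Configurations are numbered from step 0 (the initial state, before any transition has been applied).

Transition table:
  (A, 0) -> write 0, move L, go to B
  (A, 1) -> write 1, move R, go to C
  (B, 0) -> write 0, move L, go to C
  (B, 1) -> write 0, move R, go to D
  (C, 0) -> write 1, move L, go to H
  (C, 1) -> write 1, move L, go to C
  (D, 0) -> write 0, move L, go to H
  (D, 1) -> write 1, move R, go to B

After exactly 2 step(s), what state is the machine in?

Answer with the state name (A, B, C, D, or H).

Step 1: in state A at pos -1, read 0 -> (A,0)->write 0,move L,goto B. Now: state=B, head=-2, tape[-3..2]=000010 (head:  ^)
Step 2: in state B at pos -2, read 0 -> (B,0)->write 0,move L,goto C. Now: state=C, head=-3, tape[-4..2]=0000010 (head:  ^)

Answer: C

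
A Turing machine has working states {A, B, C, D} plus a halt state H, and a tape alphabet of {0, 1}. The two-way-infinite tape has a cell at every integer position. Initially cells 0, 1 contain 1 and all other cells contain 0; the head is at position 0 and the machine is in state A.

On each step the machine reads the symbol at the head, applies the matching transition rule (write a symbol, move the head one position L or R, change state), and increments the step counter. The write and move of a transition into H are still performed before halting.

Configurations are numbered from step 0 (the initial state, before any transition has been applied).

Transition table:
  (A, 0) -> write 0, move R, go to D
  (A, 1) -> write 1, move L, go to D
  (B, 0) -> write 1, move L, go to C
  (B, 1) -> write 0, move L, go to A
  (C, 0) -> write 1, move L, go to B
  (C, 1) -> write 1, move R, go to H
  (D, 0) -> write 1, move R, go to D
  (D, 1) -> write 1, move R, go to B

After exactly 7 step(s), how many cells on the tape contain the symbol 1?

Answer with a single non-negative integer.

Answer: 1

Derivation:
Step 1: in state A at pos 0, read 1 -> (A,1)->write 1,move L,goto D. Now: state=D, head=-1, tape[-2..2]=00110 (head:  ^)
Step 2: in state D at pos -1, read 0 -> (D,0)->write 1,move R,goto D. Now: state=D, head=0, tape[-2..2]=01110 (head:   ^)
Step 3: in state D at pos 0, read 1 -> (D,1)->write 1,move R,goto B. Now: state=B, head=1, tape[-2..2]=01110 (head:    ^)
Step 4: in state B at pos 1, read 1 -> (B,1)->write 0,move L,goto A. Now: state=A, head=0, tape[-2..2]=01100 (head:   ^)
Step 5: in state A at pos 0, read 1 -> (A,1)->write 1,move L,goto D. Now: state=D, head=-1, tape[-2..2]=01100 (head:  ^)
Step 6: in state D at pos -1, read 1 -> (D,1)->write 1,move R,goto B. Now: state=B, head=0, tape[-2..2]=01100 (head:   ^)
Step 7: in state B at pos 0, read 1 -> (B,1)->write 0,move L,goto A. Now: state=A, head=-1, tape[-2..2]=01000 (head:  ^)
Cells containing 1 after step 7: {-1} -> 1 cell(s)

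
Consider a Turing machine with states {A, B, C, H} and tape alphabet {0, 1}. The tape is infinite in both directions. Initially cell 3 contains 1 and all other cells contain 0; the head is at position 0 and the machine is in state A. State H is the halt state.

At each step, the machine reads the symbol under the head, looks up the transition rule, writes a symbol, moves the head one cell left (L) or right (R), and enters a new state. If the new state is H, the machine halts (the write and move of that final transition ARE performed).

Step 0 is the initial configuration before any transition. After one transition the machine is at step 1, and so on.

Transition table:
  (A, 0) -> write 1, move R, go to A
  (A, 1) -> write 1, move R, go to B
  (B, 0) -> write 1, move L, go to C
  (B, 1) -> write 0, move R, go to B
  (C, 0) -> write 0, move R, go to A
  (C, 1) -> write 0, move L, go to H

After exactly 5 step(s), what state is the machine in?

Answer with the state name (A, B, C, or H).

Step 1: in state A at pos 0, read 0 -> (A,0)->write 1,move R,goto A. Now: state=A, head=1, tape[-1..4]=010010 (head:   ^)
Step 2: in state A at pos 1, read 0 -> (A,0)->write 1,move R,goto A. Now: state=A, head=2, tape[-1..4]=011010 (head:    ^)
Step 3: in state A at pos 2, read 0 -> (A,0)->write 1,move R,goto A. Now: state=A, head=3, tape[-1..4]=011110 (head:     ^)
Step 4: in state A at pos 3, read 1 -> (A,1)->write 1,move R,goto B. Now: state=B, head=4, tape[-1..5]=0111100 (head:      ^)
Step 5: in state B at pos 4, read 0 -> (B,0)->write 1,move L,goto C. Now: state=C, head=3, tape[-1..5]=0111110 (head:     ^)

Answer: C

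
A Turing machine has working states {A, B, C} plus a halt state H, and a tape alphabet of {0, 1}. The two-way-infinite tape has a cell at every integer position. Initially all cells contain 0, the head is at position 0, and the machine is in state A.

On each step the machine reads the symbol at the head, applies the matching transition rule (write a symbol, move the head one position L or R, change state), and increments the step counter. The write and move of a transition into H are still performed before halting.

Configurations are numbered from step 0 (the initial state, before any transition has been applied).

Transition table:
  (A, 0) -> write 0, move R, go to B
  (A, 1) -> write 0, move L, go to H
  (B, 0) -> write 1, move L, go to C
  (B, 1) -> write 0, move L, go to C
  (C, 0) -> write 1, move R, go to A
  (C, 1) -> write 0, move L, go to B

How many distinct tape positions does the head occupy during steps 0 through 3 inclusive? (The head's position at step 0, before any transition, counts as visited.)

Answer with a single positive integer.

Step 1: in state A at pos 0, read 0 -> (A,0)->write 0,move R,goto B. Now: state=B, head=1, tape[-1..2]=0000 (head:   ^)
Step 2: in state B at pos 1, read 0 -> (B,0)->write 1,move L,goto C. Now: state=C, head=0, tape[-1..2]=0010 (head:  ^)
Step 3: in state C at pos 0, read 0 -> (C,0)->write 1,move R,goto A. Now: state=A, head=1, tape[-1..2]=0110 (head:   ^)
Head positions at steps 0..3: starting at 0, distinct positions visited = {0, 1} -> 2 position(s)

Answer: 2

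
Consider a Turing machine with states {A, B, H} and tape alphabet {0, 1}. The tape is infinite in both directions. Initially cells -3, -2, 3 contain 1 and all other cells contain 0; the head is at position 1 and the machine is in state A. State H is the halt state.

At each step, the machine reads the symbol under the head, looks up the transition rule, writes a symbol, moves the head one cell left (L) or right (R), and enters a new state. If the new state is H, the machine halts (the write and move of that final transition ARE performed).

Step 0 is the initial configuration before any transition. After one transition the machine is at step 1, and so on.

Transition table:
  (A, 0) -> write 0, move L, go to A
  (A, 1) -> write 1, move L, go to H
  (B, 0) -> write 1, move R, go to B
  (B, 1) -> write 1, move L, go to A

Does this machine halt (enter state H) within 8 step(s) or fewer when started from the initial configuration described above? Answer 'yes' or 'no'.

Step 1: in state A at pos 1, read 0 -> (A,0)->write 0,move L,goto A. Now: state=A, head=0, tape[-4..4]=011000010 (head:     ^)
Step 2: in state A at pos 0, read 0 -> (A,0)->write 0,move L,goto A. Now: state=A, head=-1, tape[-4..4]=011000010 (head:    ^)
Step 3: in state A at pos -1, read 0 -> (A,0)->write 0,move L,goto A. Now: state=A, head=-2, tape[-4..4]=011000010 (head:   ^)
Step 4: in state A at pos -2, read 1 -> (A,1)->write 1,move L,goto H. Now: state=H, head=-3, tape[-4..4]=011000010 (head:  ^)
State H reached at step 4; 4 <= 8 -> yes

Answer: yes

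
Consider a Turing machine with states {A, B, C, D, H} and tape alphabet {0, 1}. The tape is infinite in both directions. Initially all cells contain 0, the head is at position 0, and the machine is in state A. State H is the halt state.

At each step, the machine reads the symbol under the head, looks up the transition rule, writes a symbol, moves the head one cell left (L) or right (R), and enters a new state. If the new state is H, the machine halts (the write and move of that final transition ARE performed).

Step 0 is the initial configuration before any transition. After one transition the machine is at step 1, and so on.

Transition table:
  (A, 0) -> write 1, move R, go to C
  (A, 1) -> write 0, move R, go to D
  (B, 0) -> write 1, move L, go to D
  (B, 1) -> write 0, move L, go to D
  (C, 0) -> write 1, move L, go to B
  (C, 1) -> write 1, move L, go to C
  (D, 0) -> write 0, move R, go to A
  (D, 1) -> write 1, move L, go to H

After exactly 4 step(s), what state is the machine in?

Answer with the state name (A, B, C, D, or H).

Answer: A

Derivation:
Step 1: in state A at pos 0, read 0 -> (A,0)->write 1,move R,goto C. Now: state=C, head=1, tape[-1..2]=0100 (head:   ^)
Step 2: in state C at pos 1, read 0 -> (C,0)->write 1,move L,goto B. Now: state=B, head=0, tape[-1..2]=0110 (head:  ^)
Step 3: in state B at pos 0, read 1 -> (B,1)->write 0,move L,goto D. Now: state=D, head=-1, tape[-2..2]=00010 (head:  ^)
Step 4: in state D at pos -1, read 0 -> (D,0)->write 0,move R,goto A. Now: state=A, head=0, tape[-2..2]=00010 (head:   ^)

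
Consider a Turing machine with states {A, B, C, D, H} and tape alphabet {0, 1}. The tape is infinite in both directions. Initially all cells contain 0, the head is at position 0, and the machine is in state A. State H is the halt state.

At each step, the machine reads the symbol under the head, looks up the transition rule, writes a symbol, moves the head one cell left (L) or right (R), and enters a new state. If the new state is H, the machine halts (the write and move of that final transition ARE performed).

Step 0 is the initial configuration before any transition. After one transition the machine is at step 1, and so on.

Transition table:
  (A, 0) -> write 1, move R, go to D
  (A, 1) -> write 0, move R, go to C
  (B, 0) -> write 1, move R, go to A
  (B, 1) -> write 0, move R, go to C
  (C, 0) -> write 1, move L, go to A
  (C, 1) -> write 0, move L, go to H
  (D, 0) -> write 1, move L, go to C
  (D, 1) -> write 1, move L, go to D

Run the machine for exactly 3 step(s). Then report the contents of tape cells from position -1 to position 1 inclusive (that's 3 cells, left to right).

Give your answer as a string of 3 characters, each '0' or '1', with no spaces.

Step 1: in state A at pos 0, read 0 -> (A,0)->write 1,move R,goto D. Now: state=D, head=1, tape[-1..2]=0100 (head:   ^)
Step 2: in state D at pos 1, read 0 -> (D,0)->write 1,move L,goto C. Now: state=C, head=0, tape[-1..2]=0110 (head:  ^)
Step 3: in state C at pos 0, read 1 -> (C,1)->write 0,move L,goto H. Now: state=H, head=-1, tape[-2..2]=00010 (head:  ^)

Answer: 001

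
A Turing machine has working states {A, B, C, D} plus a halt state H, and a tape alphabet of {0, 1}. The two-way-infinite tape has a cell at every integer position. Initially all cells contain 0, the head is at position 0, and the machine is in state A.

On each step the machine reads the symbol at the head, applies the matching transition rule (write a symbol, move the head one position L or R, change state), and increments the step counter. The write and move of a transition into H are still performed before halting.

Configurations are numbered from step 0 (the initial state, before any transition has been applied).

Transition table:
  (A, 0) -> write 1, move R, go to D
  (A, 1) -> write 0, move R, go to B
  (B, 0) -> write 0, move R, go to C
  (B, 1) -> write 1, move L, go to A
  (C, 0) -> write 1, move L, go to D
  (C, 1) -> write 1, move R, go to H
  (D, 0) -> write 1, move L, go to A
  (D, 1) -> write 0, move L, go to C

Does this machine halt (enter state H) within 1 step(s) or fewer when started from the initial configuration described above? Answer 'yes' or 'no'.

Step 1: in state A at pos 0, read 0 -> (A,0)->write 1,move R,goto D. Now: state=D, head=1, tape[-1..2]=0100 (head:   ^)
After 1 step(s): state = D (not H) -> not halted within 1 -> no

Answer: no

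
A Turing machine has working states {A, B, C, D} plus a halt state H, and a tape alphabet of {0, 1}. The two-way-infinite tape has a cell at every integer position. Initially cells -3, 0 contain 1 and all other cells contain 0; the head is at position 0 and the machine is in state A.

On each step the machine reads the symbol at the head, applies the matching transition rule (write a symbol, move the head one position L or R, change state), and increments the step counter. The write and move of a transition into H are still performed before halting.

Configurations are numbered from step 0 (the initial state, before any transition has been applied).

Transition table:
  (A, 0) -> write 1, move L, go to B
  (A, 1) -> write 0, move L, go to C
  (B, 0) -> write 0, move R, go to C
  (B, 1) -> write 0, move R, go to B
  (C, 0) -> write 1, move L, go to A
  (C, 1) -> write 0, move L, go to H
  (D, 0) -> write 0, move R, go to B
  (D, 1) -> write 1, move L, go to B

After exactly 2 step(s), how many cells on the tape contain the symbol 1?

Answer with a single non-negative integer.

Answer: 2

Derivation:
Step 1: in state A at pos 0, read 1 -> (A,1)->write 0,move L,goto C. Now: state=C, head=-1, tape[-4..1]=010000 (head:    ^)
Step 2: in state C at pos -1, read 0 -> (C,0)->write 1,move L,goto A. Now: state=A, head=-2, tape[-4..1]=010100 (head:   ^)
Cells containing 1 after step 2: {-3, -1} -> 2 cell(s)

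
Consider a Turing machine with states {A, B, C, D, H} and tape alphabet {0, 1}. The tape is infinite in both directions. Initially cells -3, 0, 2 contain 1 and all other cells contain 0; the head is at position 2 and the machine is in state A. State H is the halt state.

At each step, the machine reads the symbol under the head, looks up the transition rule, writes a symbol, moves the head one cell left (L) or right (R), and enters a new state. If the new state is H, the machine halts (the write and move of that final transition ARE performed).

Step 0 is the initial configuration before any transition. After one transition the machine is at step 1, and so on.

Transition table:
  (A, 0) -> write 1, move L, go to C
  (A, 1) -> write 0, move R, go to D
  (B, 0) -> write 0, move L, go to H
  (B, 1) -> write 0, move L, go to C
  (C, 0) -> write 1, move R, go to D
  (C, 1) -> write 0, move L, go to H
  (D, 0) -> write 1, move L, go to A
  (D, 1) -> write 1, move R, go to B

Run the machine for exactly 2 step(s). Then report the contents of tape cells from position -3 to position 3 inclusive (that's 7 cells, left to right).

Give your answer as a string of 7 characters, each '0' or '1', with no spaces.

Step 1: in state A at pos 2, read 1 -> (A,1)->write 0,move R,goto D. Now: state=D, head=3, tape[-4..4]=010010000 (head:        ^)
Step 2: in state D at pos 3, read 0 -> (D,0)->write 1,move L,goto A. Now: state=A, head=2, tape[-4..4]=010010010 (head:       ^)

Answer: 1001001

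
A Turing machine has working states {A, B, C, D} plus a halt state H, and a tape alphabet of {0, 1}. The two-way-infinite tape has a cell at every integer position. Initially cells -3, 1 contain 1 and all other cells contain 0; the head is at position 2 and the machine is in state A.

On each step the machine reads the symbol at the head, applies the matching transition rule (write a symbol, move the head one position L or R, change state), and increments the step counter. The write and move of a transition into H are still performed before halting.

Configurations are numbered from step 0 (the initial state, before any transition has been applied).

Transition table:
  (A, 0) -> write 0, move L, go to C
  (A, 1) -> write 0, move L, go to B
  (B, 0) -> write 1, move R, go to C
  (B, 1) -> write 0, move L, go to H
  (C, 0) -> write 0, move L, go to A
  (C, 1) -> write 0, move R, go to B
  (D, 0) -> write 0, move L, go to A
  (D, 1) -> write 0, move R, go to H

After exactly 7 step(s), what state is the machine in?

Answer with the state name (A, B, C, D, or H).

Step 1: in state A at pos 2, read 0 -> (A,0)->write 0,move L,goto C. Now: state=C, head=1, tape[-4..3]=01000100 (head:      ^)
Step 2: in state C at pos 1, read 1 -> (C,1)->write 0,move R,goto B. Now: state=B, head=2, tape[-4..3]=01000000 (head:       ^)
Step 3: in state B at pos 2, read 0 -> (B,0)->write 1,move R,goto C. Now: state=C, head=3, tape[-4..4]=010000100 (head:        ^)
Step 4: in state C at pos 3, read 0 -> (C,0)->write 0,move L,goto A. Now: state=A, head=2, tape[-4..4]=010000100 (head:       ^)
Step 5: in state A at pos 2, read 1 -> (A,1)->write 0,move L,goto B. Now: state=B, head=1, tape[-4..4]=010000000 (head:      ^)
Step 6: in state B at pos 1, read 0 -> (B,0)->write 1,move R,goto C. Now: state=C, head=2, tape[-4..4]=010001000 (head:       ^)
Step 7: in state C at pos 2, read 0 -> (C,0)->write 0,move L,goto A. Now: state=A, head=1, tape[-4..4]=010001000 (head:      ^)

Answer: A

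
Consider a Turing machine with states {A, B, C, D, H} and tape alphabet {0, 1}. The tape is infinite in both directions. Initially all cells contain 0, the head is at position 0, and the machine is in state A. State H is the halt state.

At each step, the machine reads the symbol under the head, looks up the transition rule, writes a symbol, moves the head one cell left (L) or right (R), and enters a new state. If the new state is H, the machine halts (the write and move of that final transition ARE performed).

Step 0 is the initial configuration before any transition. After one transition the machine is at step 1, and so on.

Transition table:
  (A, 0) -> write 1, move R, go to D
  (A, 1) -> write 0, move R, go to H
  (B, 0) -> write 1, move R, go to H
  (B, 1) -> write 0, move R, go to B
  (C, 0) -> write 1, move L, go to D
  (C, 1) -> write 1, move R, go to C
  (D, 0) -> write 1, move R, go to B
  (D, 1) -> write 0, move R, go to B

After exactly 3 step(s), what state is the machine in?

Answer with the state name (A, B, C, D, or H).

Answer: H

Derivation:
Step 1: in state A at pos 0, read 0 -> (A,0)->write 1,move R,goto D. Now: state=D, head=1, tape[-1..2]=0100 (head:   ^)
Step 2: in state D at pos 1, read 0 -> (D,0)->write 1,move R,goto B. Now: state=B, head=2, tape[-1..3]=01100 (head:    ^)
Step 3: in state B at pos 2, read 0 -> (B,0)->write 1,move R,goto H. Now: state=H, head=3, tape[-1..4]=011100 (head:     ^)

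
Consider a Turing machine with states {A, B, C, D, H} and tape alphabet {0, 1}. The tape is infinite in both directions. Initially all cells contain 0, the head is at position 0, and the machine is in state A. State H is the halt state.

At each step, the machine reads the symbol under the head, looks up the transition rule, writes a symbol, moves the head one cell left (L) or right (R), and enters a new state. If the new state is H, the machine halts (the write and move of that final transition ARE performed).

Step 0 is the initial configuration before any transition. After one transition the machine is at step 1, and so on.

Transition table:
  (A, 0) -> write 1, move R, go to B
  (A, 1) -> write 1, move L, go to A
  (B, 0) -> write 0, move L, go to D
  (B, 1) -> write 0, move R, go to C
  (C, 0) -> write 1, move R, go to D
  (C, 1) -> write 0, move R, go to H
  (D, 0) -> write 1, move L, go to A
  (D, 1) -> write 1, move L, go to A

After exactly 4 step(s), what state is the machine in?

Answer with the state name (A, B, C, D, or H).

Answer: B

Derivation:
Step 1: in state A at pos 0, read 0 -> (A,0)->write 1,move R,goto B. Now: state=B, head=1, tape[-1..2]=0100 (head:   ^)
Step 2: in state B at pos 1, read 0 -> (B,0)->write 0,move L,goto D. Now: state=D, head=0, tape[-1..2]=0100 (head:  ^)
Step 3: in state D at pos 0, read 1 -> (D,1)->write 1,move L,goto A. Now: state=A, head=-1, tape[-2..2]=00100 (head:  ^)
Step 4: in state A at pos -1, read 0 -> (A,0)->write 1,move R,goto B. Now: state=B, head=0, tape[-2..2]=01100 (head:   ^)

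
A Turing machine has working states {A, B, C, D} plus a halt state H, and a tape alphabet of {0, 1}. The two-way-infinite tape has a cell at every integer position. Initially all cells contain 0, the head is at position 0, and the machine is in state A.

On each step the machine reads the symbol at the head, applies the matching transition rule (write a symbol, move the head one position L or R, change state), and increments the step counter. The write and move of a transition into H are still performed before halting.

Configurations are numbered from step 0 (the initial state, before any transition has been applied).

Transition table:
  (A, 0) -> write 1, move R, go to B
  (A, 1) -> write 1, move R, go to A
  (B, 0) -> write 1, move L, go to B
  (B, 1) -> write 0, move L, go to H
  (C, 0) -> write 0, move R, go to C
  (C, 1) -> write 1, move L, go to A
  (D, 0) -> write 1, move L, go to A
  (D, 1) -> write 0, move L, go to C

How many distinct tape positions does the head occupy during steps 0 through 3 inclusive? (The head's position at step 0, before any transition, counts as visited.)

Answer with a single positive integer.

Step 1: in state A at pos 0, read 0 -> (A,0)->write 1,move R,goto B. Now: state=B, head=1, tape[-1..2]=0100 (head:   ^)
Step 2: in state B at pos 1, read 0 -> (B,0)->write 1,move L,goto B. Now: state=B, head=0, tape[-1..2]=0110 (head:  ^)
Step 3: in state B at pos 0, read 1 -> (B,1)->write 0,move L,goto H. Now: state=H, head=-1, tape[-2..2]=00010 (head:  ^)
Head positions at steps 0..3: starting at 0, distinct positions visited = {-1, 0, 1} -> 3 position(s)

Answer: 3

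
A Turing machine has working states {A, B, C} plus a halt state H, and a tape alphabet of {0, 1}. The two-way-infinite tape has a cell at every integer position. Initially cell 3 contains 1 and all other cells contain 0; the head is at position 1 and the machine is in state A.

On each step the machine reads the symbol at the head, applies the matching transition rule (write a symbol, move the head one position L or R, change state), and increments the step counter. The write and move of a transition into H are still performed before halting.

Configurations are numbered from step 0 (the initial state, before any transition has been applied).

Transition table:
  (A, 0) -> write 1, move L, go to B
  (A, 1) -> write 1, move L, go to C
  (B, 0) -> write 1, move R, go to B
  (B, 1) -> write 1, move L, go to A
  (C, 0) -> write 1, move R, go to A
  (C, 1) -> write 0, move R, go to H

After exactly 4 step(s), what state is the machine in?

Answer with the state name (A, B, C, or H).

Answer: C

Derivation:
Step 1: in state A at pos 1, read 0 -> (A,0)->write 1,move L,goto B. Now: state=B, head=0, tape[-1..4]=001010 (head:  ^)
Step 2: in state B at pos 0, read 0 -> (B,0)->write 1,move R,goto B. Now: state=B, head=1, tape[-1..4]=011010 (head:   ^)
Step 3: in state B at pos 1, read 1 -> (B,1)->write 1,move L,goto A. Now: state=A, head=0, tape[-1..4]=011010 (head:  ^)
Step 4: in state A at pos 0, read 1 -> (A,1)->write 1,move L,goto C. Now: state=C, head=-1, tape[-2..4]=0011010 (head:  ^)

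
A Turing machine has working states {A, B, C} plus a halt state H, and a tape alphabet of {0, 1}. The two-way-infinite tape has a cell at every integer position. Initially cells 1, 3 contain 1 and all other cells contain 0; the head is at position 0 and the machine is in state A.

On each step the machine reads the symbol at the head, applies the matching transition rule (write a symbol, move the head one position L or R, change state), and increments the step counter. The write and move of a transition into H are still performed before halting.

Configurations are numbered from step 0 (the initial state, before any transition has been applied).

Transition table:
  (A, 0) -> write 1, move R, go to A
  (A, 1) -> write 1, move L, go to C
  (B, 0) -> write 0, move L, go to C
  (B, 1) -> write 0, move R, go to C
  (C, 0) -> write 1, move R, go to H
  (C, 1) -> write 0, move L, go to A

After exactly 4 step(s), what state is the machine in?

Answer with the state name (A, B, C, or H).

Step 1: in state A at pos 0, read 0 -> (A,0)->write 1,move R,goto A. Now: state=A, head=1, tape[-1..4]=011010 (head:   ^)
Step 2: in state A at pos 1, read 1 -> (A,1)->write 1,move L,goto C. Now: state=C, head=0, tape[-1..4]=011010 (head:  ^)
Step 3: in state C at pos 0, read 1 -> (C,1)->write 0,move L,goto A. Now: state=A, head=-1, tape[-2..4]=0001010 (head:  ^)
Step 4: in state A at pos -1, read 0 -> (A,0)->write 1,move R,goto A. Now: state=A, head=0, tape[-2..4]=0101010 (head:   ^)

Answer: A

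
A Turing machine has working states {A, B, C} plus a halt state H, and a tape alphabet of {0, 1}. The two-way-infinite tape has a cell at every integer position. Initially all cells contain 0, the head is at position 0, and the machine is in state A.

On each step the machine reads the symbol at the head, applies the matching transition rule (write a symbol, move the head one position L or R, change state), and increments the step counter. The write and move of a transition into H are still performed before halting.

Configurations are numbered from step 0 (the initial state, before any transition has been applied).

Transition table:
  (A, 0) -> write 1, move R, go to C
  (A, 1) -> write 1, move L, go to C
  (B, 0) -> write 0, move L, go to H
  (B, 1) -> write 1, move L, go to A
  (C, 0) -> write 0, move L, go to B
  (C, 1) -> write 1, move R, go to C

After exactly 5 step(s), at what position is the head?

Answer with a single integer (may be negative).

Step 1: in state A at pos 0, read 0 -> (A,0)->write 1,move R,goto C. Now: state=C, head=1, tape[-1..2]=0100 (head:   ^)
Step 2: in state C at pos 1, read 0 -> (C,0)->write 0,move L,goto B. Now: state=B, head=0, tape[-1..2]=0100 (head:  ^)
Step 3: in state B at pos 0, read 1 -> (B,1)->write 1,move L,goto A. Now: state=A, head=-1, tape[-2..2]=00100 (head:  ^)
Step 4: in state A at pos -1, read 0 -> (A,0)->write 1,move R,goto C. Now: state=C, head=0, tape[-2..2]=01100 (head:   ^)
Step 5: in state C at pos 0, read 1 -> (C,1)->write 1,move R,goto C. Now: state=C, head=1, tape[-2..2]=01100 (head:    ^)

Answer: 1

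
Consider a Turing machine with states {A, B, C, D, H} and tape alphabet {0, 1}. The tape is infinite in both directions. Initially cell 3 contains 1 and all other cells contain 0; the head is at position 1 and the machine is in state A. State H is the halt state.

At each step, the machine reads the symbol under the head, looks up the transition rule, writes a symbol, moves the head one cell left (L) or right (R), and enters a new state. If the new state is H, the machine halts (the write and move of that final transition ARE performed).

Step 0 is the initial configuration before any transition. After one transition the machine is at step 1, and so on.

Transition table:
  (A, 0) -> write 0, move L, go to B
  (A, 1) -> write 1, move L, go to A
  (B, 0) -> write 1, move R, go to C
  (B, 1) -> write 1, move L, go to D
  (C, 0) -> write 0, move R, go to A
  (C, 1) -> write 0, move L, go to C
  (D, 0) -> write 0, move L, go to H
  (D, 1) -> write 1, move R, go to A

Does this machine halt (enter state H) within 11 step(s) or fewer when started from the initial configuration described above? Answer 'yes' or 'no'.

Step 1: in state A at pos 1, read 0 -> (A,0)->write 0,move L,goto B. Now: state=B, head=0, tape[-1..4]=000010 (head:  ^)
Step 2: in state B at pos 0, read 0 -> (B,0)->write 1,move R,goto C. Now: state=C, head=1, tape[-1..4]=010010 (head:   ^)
Step 3: in state C at pos 1, read 0 -> (C,0)->write 0,move R,goto A. Now: state=A, head=2, tape[-1..4]=010010 (head:    ^)
Step 4: in state A at pos 2, read 0 -> (A,0)->write 0,move L,goto B. Now: state=B, head=1, tape[-1..4]=010010 (head:   ^)
Step 5: in state B at pos 1, read 0 -> (B,0)->write 1,move R,goto C. Now: state=C, head=2, tape[-1..4]=011010 (head:    ^)
Step 6: in state C at pos 2, read 0 -> (C,0)->write 0,move R,goto A. Now: state=A, head=3, tape[-1..4]=011010 (head:     ^)
Step 7: in state A at pos 3, read 1 -> (A,1)->write 1,move L,goto A. Now: state=A, head=2, tape[-1..4]=011010 (head:    ^)
Step 8: in state A at pos 2, read 0 -> (A,0)->write 0,move L,goto B. Now: state=B, head=1, tape[-1..4]=011010 (head:   ^)
Step 9: in state B at pos 1, read 1 -> (B,1)->write 1,move L,goto D. Now: state=D, head=0, tape[-1..4]=011010 (head:  ^)
Step 10: in state D at pos 0, read 1 -> (D,1)->write 1,move R,goto A. Now: state=A, head=1, tape[-1..4]=011010 (head:   ^)
Step 11: in state A at pos 1, read 1 -> (A,1)->write 1,move L,goto A. Now: state=A, head=0, tape[-1..4]=011010 (head:  ^)
After 11 step(s): state = A (not H) -> not halted within 11 -> no

Answer: no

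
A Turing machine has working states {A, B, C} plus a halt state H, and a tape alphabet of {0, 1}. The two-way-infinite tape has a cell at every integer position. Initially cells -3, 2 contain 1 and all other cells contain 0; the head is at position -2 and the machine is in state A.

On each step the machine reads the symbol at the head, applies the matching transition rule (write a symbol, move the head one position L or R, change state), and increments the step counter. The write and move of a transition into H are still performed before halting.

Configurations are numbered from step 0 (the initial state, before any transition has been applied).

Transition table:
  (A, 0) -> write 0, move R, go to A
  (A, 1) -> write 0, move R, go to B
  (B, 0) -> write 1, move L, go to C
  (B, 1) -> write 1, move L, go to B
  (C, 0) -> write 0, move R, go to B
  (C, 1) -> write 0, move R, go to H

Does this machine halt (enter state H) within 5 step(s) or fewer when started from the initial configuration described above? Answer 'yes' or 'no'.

Step 1: in state A at pos -2, read 0 -> (A,0)->write 0,move R,goto A. Now: state=A, head=-1, tape[-4..3]=01000010 (head:    ^)
Step 2: in state A at pos -1, read 0 -> (A,0)->write 0,move R,goto A. Now: state=A, head=0, tape[-4..3]=01000010 (head:     ^)
Step 3: in state A at pos 0, read 0 -> (A,0)->write 0,move R,goto A. Now: state=A, head=1, tape[-4..3]=01000010 (head:      ^)
Step 4: in state A at pos 1, read 0 -> (A,0)->write 0,move R,goto A. Now: state=A, head=2, tape[-4..3]=01000010 (head:       ^)
Step 5: in state A at pos 2, read 1 -> (A,1)->write 0,move R,goto B. Now: state=B, head=3, tape[-4..4]=010000000 (head:        ^)
After 5 step(s): state = B (not H) -> not halted within 5 -> no

Answer: no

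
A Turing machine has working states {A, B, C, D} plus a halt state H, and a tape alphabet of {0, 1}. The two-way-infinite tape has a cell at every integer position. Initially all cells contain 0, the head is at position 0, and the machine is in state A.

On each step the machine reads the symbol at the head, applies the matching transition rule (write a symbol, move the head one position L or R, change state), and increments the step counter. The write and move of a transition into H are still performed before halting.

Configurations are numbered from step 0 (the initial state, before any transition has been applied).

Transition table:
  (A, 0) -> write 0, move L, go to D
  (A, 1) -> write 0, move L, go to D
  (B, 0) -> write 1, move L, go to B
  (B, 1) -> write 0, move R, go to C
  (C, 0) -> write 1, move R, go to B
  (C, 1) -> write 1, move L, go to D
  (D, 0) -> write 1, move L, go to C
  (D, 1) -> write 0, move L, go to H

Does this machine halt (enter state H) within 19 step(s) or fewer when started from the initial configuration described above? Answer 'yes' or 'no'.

Answer: yes

Derivation:
Step 1: in state A at pos 0, read 0 -> (A,0)->write 0,move L,goto D. Now: state=D, head=-1, tape[-2..1]=0000 (head:  ^)
Step 2: in state D at pos -1, read 0 -> (D,0)->write 1,move L,goto C. Now: state=C, head=-2, tape[-3..1]=00100 (head:  ^)
Step 3: in state C at pos -2, read 0 -> (C,0)->write 1,move R,goto B. Now: state=B, head=-1, tape[-3..1]=01100 (head:   ^)
Step 4: in state B at pos -1, read 1 -> (B,1)->write 0,move R,goto C. Now: state=C, head=0, tape[-3..1]=01000 (head:    ^)
Step 5: in state C at pos 0, read 0 -> (C,0)->write 1,move R,goto B. Now: state=B, head=1, tape[-3..2]=010100 (head:     ^)
Step 6: in state B at pos 1, read 0 -> (B,0)->write 1,move L,goto B. Now: state=B, head=0, tape[-3..2]=010110 (head:    ^)
Step 7: in state B at pos 0, read 1 -> (B,1)->write 0,move R,goto C. Now: state=C, head=1, tape[-3..2]=010010 (head:     ^)
Step 8: in state C at pos 1, read 1 -> (C,1)->write 1,move L,goto D. Now: state=D, head=0, tape[-3..2]=010010 (head:    ^)
Step 9: in state D at pos 0, read 0 -> (D,0)->write 1,move L,goto C. Now: state=C, head=-1, tape[-3..2]=010110 (head:   ^)
Step 10: in state C at pos -1, read 0 -> (C,0)->write 1,move R,goto B. Now: state=B, head=0, tape[-3..2]=011110 (head:    ^)
Step 11: in state B at pos 0, read 1 -> (B,1)->write 0,move R,goto C. Now: state=C, head=1, tape[-3..2]=011010 (head:     ^)
Step 12: in state C at pos 1, read 1 -> (C,1)->write 1,move L,goto D. Now: state=D, head=0, tape[-3..2]=011010 (head:    ^)
Step 13: in state D at pos 0, read 0 -> (D,0)->write 1,move L,goto C. Now: state=C, head=-1, tape[-3..2]=011110 (head:   ^)
Step 14: in state C at pos -1, read 1 -> (C,1)->write 1,move L,goto D. Now: state=D, head=-2, tape[-3..2]=011110 (head:  ^)
Step 15: in state D at pos -2, read 1 -> (D,1)->write 0,move L,goto H. Now: state=H, head=-3, tape[-4..2]=0001110 (head:  ^)
State H reached at step 15; 15 <= 19 -> yes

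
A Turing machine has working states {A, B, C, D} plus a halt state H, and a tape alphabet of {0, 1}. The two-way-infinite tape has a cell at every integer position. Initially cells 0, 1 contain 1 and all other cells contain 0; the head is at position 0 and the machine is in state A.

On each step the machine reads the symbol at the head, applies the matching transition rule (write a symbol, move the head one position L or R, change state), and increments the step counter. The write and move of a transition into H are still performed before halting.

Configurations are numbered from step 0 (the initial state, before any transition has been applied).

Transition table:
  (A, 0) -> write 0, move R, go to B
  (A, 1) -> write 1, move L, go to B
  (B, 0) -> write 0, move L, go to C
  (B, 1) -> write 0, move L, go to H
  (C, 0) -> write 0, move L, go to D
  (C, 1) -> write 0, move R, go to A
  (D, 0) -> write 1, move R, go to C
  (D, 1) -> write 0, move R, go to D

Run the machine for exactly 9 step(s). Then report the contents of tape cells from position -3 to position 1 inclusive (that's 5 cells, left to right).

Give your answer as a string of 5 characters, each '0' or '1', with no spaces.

Answer: 00011

Derivation:
Step 1: in state A at pos 0, read 1 -> (A,1)->write 1,move L,goto B. Now: state=B, head=-1, tape[-2..2]=00110 (head:  ^)
Step 2: in state B at pos -1, read 0 -> (B,0)->write 0,move L,goto C. Now: state=C, head=-2, tape[-3..2]=000110 (head:  ^)
Step 3: in state C at pos -2, read 0 -> (C,0)->write 0,move L,goto D. Now: state=D, head=-3, tape[-4..2]=0000110 (head:  ^)
Step 4: in state D at pos -3, read 0 -> (D,0)->write 1,move R,goto C. Now: state=C, head=-2, tape[-4..2]=0100110 (head:   ^)
Step 5: in state C at pos -2, read 0 -> (C,0)->write 0,move L,goto D. Now: state=D, head=-3, tape[-4..2]=0100110 (head:  ^)
Step 6: in state D at pos -3, read 1 -> (D,1)->write 0,move R,goto D. Now: state=D, head=-2, tape[-4..2]=0000110 (head:   ^)
Step 7: in state D at pos -2, read 0 -> (D,0)->write 1,move R,goto C. Now: state=C, head=-1, tape[-4..2]=0010110 (head:    ^)
Step 8: in state C at pos -1, read 0 -> (C,0)->write 0,move L,goto D. Now: state=D, head=-2, tape[-4..2]=0010110 (head:   ^)
Step 9: in state D at pos -2, read 1 -> (D,1)->write 0,move R,goto D. Now: state=D, head=-1, tape[-4..2]=0000110 (head:    ^)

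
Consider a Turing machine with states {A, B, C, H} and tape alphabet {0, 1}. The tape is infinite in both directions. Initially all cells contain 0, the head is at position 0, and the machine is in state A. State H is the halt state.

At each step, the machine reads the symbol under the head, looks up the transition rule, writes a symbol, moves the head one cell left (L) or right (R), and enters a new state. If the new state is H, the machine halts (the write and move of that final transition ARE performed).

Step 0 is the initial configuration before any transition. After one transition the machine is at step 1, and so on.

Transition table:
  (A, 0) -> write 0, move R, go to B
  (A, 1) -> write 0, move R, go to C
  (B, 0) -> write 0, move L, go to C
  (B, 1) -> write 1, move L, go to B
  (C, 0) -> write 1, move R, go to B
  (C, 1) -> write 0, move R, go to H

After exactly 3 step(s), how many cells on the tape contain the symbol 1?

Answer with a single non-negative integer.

Answer: 1

Derivation:
Step 1: in state A at pos 0, read 0 -> (A,0)->write 0,move R,goto B. Now: state=B, head=1, tape[-1..2]=0000 (head:   ^)
Step 2: in state B at pos 1, read 0 -> (B,0)->write 0,move L,goto C. Now: state=C, head=0, tape[-1..2]=0000 (head:  ^)
Step 3: in state C at pos 0, read 0 -> (C,0)->write 1,move R,goto B. Now: state=B, head=1, tape[-1..2]=0100 (head:   ^)
Cells containing 1 after step 3: {0} -> 1 cell(s)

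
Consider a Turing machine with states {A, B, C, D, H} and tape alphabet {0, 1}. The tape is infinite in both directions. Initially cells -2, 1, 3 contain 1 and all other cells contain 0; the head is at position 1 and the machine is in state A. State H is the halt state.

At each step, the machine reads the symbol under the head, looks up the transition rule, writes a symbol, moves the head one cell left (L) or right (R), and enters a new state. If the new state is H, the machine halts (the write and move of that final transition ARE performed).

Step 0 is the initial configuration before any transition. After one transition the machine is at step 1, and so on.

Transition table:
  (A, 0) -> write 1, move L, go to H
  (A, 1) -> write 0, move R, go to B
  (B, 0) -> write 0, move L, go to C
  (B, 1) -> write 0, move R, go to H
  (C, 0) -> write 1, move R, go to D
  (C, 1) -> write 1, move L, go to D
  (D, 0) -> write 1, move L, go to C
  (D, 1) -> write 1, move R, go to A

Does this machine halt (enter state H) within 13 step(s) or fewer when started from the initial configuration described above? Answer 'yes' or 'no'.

Answer: yes

Derivation:
Step 1: in state A at pos 1, read 1 -> (A,1)->write 0,move R,goto B. Now: state=B, head=2, tape[-3..4]=01000010 (head:      ^)
Step 2: in state B at pos 2, read 0 -> (B,0)->write 0,move L,goto C. Now: state=C, head=1, tape[-3..4]=01000010 (head:     ^)
Step 3: in state C at pos 1, read 0 -> (C,0)->write 1,move R,goto D. Now: state=D, head=2, tape[-3..4]=01001010 (head:      ^)
Step 4: in state D at pos 2, read 0 -> (D,0)->write 1,move L,goto C. Now: state=C, head=1, tape[-3..4]=01001110 (head:     ^)
Step 5: in state C at pos 1, read 1 -> (C,1)->write 1,move L,goto D. Now: state=D, head=0, tape[-3..4]=01001110 (head:    ^)
Step 6: in state D at pos 0, read 0 -> (D,0)->write 1,move L,goto C. Now: state=C, head=-1, tape[-3..4]=01011110 (head:   ^)
Step 7: in state C at pos -1, read 0 -> (C,0)->write 1,move R,goto D. Now: state=D, head=0, tape[-3..4]=01111110 (head:    ^)
Step 8: in state D at pos 0, read 1 -> (D,1)->write 1,move R,goto A. Now: state=A, head=1, tape[-3..4]=01111110 (head:     ^)
Step 9: in state A at pos 1, read 1 -> (A,1)->write 0,move R,goto B. Now: state=B, head=2, tape[-3..4]=01110110 (head:      ^)
Step 10: in state B at pos 2, read 1 -> (B,1)->write 0,move R,goto H. Now: state=H, head=3, tape[-3..4]=01110010 (head:       ^)
State H reached at step 10; 10 <= 13 -> yes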